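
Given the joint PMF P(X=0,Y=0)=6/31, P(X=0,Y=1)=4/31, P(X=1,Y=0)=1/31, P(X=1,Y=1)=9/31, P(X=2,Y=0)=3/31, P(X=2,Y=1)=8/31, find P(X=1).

P(X=1) = P(X=1,Y=0) + P(X=1,Y=1)
= 1/31 + 9/31
= 10/31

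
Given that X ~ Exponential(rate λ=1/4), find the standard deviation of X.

For X ~ Exponential(rate λ=1/4):
Var(X) = 16
SD(X) = √(Var(X)) = √(16) = 4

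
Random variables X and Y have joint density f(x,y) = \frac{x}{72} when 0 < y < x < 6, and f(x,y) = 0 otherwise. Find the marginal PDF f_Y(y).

f_Y(y) = ∫_y^6 \frac{x}{72} dx = \frac{1}{4} - \frac{y^{2}}{144}
for 0 < y < 6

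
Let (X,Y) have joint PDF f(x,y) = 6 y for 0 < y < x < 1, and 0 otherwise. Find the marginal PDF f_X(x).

f_X(x) = ∫_0^x 6 y dy = 3 x^{2}
for 0 < x < 1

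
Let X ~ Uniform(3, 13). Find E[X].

For X ~ Uniform(3, 13), the expected value is:
E[X] = 8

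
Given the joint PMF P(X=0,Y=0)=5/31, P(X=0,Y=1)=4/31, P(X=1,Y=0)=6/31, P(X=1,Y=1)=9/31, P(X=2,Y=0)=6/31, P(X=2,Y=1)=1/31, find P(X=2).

P(X=2) = P(X=2,Y=0) + P(X=2,Y=1)
= 6/31 + 1/31
= 7/31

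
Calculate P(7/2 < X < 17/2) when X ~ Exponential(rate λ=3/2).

P(7/2 < X < 17/2) = ∫_{7/2}^{17/2} f(x) dx
where f(x) = \frac{3 e^{- \frac{3 x}{2}}}{2}
= - \frac{1 - e^{\frac{15}{2}}}{e^{\frac{51}{4}}}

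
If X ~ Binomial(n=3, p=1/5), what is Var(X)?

For X ~ Binomial(n=3, p=1/5):
Var(X) = \frac{12}{25}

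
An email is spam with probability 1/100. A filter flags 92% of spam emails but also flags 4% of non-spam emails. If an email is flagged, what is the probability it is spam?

Let D = the rare event, + = positive/flagged.
P(D) = 1/100
P(+|D) = 92/100 = 23/25
P(+|D') = 4/100 = 1/25
P(+) = P(+|D)P(D) + P(+|D')P(D')
     = \frac{23}{25} × \frac{1}{100} + \frac{1}{25} × \frac{99}{100}
     = \frac{61}{1250}
P(D|+) = P(+|D)P(D)/P(+) = \frac{23}{122}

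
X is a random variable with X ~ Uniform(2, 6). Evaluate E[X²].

Using the identity E[X²] = Var(X) + (E[X])²:
E[X] = 4
Var(X) = \frac{4}{3}
E[X²] = \frac{4}{3} + (4)²
= \frac{52}{3}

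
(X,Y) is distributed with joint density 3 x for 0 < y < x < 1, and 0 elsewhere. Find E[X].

f_X(x) = ∫_0^x 3 x dy = 3 x^{2}
E[X] = ∫_0^1 x × (3 x^{2}) dx = \frac{3}{4}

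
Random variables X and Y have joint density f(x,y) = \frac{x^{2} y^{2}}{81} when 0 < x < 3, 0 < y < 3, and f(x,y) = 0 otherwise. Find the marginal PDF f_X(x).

f_X(x) = ∫_0^3 f(x,y) dy
= ∫_0^3 \frac{x^{2} y^{2}}{81} dy
= \frac{x^{2}}{9} for 0 < x < 3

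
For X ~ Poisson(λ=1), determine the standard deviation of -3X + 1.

For X ~ Poisson(λ=1):
Var(X) = 1
SD(X) = √(Var(X)) = √(1) = 1
SD(-3X + 1) = |-3| × SD(X) = 3 × 1 = 3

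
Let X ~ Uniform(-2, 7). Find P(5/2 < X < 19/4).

P(5/2 < X < 19/4) = ∫_{5/2}^{19/4} f(x) dx
where f(x) = \frac{1}{9}
= \frac{1}{4}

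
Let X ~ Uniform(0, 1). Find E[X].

For X ~ Uniform(0, 1), the expected value is:
E[X] = \frac{1}{2}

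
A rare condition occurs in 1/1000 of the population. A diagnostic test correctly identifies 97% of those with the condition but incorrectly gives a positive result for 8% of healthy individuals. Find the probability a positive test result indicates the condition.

Let D = the rare event, + = positive/flagged.
P(D) = 1/1000
P(+|D) = 97/100
P(+|D') = 8/100 = 2/25
P(+) = P(+|D)P(D) + P(+|D')P(D')
     = \frac{97}{100} × \frac{1}{1000} + \frac{2}{25} × \frac{999}{1000}
     = \frac{8089}{100000}
P(D|+) = P(+|D)P(D)/P(+) = \frac{97}{8089}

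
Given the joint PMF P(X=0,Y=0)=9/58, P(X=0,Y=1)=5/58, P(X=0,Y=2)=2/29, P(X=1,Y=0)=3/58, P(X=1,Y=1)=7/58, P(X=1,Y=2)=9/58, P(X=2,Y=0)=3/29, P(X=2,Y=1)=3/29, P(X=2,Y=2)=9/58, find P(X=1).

P(X=1) = P(X=1,Y=0) + P(X=1,Y=1) + P(X=1,Y=2)
= 3/58 + 7/58 + 9/58
= 19/58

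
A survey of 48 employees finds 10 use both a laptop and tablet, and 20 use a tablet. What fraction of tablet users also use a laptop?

P(A ∩ B) = 10/48 = 5/24
P(B) = 20/48 = 5/12
P(A|B) = P(A ∩ B) / P(B) = (5/24) / (5/12) = 1/2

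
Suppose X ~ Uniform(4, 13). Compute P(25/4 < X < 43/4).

P(25/4 < X < 43/4) = ∫_{25/4}^{43/4} f(x) dx
where f(x) = \frac{1}{9}
= \frac{1}{2}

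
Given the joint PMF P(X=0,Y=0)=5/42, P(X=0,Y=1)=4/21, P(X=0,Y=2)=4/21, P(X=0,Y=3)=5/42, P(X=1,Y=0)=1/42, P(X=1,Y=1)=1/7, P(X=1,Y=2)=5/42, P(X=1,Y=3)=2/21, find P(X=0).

P(X=0) = P(X=0,Y=0) + P(X=0,Y=1) + P(X=0,Y=2) + P(X=0,Y=3)
= 5/42 + 4/21 + 4/21 + 5/42
= 13/21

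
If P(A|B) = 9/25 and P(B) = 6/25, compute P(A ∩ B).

By definition, P(A|B) = P(A ∩ B) / P(B)
So P(A ∩ B) = P(A|B) × P(B)
= 9/25 × 6/25
= 54/625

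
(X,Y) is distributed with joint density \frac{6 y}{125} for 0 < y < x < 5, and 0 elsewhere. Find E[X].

f_X(x) = ∫_0^x \frac{6 y}{125} dy = \frac{3 x^{2}}{125}
E[X] = ∫_0^5 x × (\frac{3 x^{2}}{125}) dx = \frac{15}{4}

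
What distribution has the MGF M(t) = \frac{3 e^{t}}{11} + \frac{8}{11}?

The MGF M(t) = \frac{3 e^{t}}{11} + \frac{8}{11} is the standard form for the Bernoulli distribution.
Comparing with the known MGF formula identifies: Bernoulli(p=3/11)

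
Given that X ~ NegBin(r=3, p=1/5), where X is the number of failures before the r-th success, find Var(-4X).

For X ~ NegBin(r=3, p=1/5), where X is the number of failures before the r-th success:
Var(X) = 60
Var(-4X) = (-4)² × Var(X) = 16 × 60 = 960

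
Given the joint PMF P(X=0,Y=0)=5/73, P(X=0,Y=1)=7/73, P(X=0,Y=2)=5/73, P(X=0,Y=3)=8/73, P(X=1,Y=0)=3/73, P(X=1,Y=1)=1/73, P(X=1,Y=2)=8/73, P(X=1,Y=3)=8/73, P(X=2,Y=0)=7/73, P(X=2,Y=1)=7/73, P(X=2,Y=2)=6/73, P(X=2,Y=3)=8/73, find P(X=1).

P(X=1) = P(X=1,Y=0) + P(X=1,Y=1) + P(X=1,Y=2) + P(X=1,Y=3)
= 3/73 + 1/73 + 8/73 + 8/73
= 20/73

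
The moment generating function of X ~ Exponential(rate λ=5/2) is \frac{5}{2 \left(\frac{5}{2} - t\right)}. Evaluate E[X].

To find E[X], compute M^(1)(0):
M^(1)(t) = \frac{5}{2 \left(\frac{5}{2} - t\right)^{2}}
M^(1)(0) = \frac{2}{5}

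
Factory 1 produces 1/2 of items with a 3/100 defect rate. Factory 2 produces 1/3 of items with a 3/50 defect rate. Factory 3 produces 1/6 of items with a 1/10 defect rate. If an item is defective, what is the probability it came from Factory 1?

Using Bayes' theorem:
P(F1) = 1/2, P(D|F1) = 3/100
P(F2) = 1/3, P(D|F2) = 3/50
P(F3) = 1/6, P(D|F3) = 1/10
P(D) = P(D|F1)P(F1) + P(D|F2)P(F2) + P(D|F3)P(F3)
     = \frac{31}{600}
P(F1|D) = P(D|F1)P(F1) / P(D)
= \frac{9}{31}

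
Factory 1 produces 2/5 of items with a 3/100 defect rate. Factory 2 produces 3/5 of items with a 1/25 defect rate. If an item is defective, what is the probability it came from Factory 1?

Using Bayes' theorem:
P(F1) = 2/5, P(D|F1) = 3/100
P(F2) = 3/5, P(D|F2) = 1/25
P(D) = P(D|F1)P(F1) + P(D|F2)P(F2)
     = \frac{9}{250}
P(F1|D) = P(D|F1)P(F1) / P(D)
= \frac{1}{3}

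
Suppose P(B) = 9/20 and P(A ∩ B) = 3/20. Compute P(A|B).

P(A|B) = P(A ∩ B) / P(B)
= (3/20) / (9/20)
= 1/3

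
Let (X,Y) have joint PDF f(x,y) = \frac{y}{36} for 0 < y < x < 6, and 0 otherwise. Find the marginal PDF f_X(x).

f_X(x) = ∫_0^x \frac{y}{36} dy = \frac{x^{2}}{72}
for 0 < x < 6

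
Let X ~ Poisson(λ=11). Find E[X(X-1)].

E[X(X-1)] = E[X² - X] = E[X²] - E[X]
E[X] = 11
E[X²] = Var(X) + (E[X])² = 11 + (11)² = 132
E[X(X-1)] = 132 - 11 = 121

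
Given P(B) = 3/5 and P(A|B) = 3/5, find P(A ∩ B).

By definition, P(A|B) = P(A ∩ B) / P(B)
So P(A ∩ B) = P(A|B) × P(B)
= 3/5 × 3/5
= 9/25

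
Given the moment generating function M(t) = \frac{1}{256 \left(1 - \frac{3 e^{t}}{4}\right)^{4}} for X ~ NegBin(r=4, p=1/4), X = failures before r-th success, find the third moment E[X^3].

To find E[X^3], compute M^(3)(0):
M^(1)(t) = \frac{3 e^{t}}{256 \left(1 - \frac{3 e^{t}}{4}\right)^{5}}
M^(2)(t) = \frac{3 e^{t}}{256 \left(1 - \frac{3 e^{t}}{4}\right)^{5}} + \frac{45 e^{2 t}}{1024 \left(1 - \frac{3 e^{t}}{4}\right)^{6}}
M^(3)(t) = \frac{3 e^{t}}{256 \left(1 - \frac{3 e^{t}}{4}\right)^{5}} + \frac{135 e^{2 t}}{1024 \left(1 - \frac{3 e^{t}}{4}\right)^{6}} + \frac{405 e^{3 t}}{2048 \left(1 - \frac{3 e^{t}}{4}\right)^{7}}
M^(3)(0) = 3792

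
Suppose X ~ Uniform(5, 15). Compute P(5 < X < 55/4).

P(5 < X < 55/4) = ∫_{5}^{55/4} f(x) dx
where f(x) = \frac{1}{10}
= \frac{7}{8}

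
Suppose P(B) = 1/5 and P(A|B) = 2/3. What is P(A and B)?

By definition, P(A|B) = P(A ∩ B) / P(B)
So P(A ∩ B) = P(A|B) × P(B)
= 2/3 × 1/5
= 2/15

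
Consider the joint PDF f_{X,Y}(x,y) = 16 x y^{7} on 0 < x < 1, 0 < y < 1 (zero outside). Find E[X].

E[X] = ∫_0^1 ∫_0^1 x × f(x,y) dy dx
= ∫_0^1 ∫_0^1 x × (16 x y^{7}) dy dx
= \frac{2}{3}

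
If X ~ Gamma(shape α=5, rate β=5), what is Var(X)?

For X ~ Gamma(shape α=5, rate β=5):
Var(X) = \frac{1}{5}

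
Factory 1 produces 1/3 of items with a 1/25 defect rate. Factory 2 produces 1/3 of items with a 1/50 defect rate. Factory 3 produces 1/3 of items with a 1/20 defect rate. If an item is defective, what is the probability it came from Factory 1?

Using Bayes' theorem:
P(F1) = 1/3, P(D|F1) = 1/25
P(F2) = 1/3, P(D|F2) = 1/50
P(F3) = 1/3, P(D|F3) = 1/20
P(D) = P(D|F1)P(F1) + P(D|F2)P(F2) + P(D|F3)P(F3)
     = \frac{11}{300}
P(F1|D) = P(D|F1)P(F1) / P(D)
= \frac{4}{11}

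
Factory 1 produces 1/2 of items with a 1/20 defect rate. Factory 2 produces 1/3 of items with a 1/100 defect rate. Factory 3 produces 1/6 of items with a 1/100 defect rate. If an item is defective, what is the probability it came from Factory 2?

Using Bayes' theorem:
P(F1) = 1/2, P(D|F1) = 1/20
P(F2) = 1/3, P(D|F2) = 1/100
P(F3) = 1/6, P(D|F3) = 1/100
P(D) = P(D|F1)P(F1) + P(D|F2)P(F2) + P(D|F3)P(F3)
     = \frac{3}{100}
P(F2|D) = P(D|F2)P(F2) / P(D)
= \frac{1}{9}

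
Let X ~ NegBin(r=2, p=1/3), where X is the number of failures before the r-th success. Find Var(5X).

For X ~ NegBin(r=2, p=1/3), where X is the number of failures before the r-th success:
Var(X) = 12
Var(5X) = (5)² × Var(X) = 25 × 12 = 300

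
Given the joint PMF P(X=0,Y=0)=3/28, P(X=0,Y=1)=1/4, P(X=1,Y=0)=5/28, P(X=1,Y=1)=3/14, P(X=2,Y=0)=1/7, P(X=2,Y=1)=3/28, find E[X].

First find marginal of X:
P(X=0) = 5/14
P(X=1) = 11/28
P(X=2) = 1/4
E[X] = 0 × 5/14 + 1 × 11/28 + 2 × 1/4 = 25/28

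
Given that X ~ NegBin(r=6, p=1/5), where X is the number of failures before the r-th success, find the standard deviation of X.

For X ~ NegBin(r=6, p=1/5), where X is the number of failures before the r-th success:
Var(X) = 120
SD(X) = √(Var(X)) = √(120) = 2 \sqrt{30}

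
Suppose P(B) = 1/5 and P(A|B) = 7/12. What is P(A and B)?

By definition, P(A|B) = P(A ∩ B) / P(B)
So P(A ∩ B) = P(A|B) × P(B)
= 7/12 × 1/5
= 7/60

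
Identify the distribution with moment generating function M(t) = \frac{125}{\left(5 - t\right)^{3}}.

The MGF M(t) = \frac{125}{\left(5 - t\right)^{3}} is the standard form for the Gamma distribution.
Comparing with the known MGF formula identifies: Gamma(shape α=3, rate β=5)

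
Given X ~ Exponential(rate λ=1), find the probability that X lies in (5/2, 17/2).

P(5/2 < X < 17/2) = ∫_{5/2}^{17/2} f(x) dx
where f(x) = e^{- x}
= - \frac{1 - e^{6}}{e^{\frac{17}{2}}}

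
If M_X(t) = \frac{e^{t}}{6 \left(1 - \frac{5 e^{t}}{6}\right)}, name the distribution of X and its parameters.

The MGF M(t) = \frac{e^{t}}{6 \left(1 - \frac{5 e^{t}}{6}\right)} is the standard form for the Geometric distribution.
Comparing with the known MGF formula identifies: Geometric(p=1/6), X = trial number of first success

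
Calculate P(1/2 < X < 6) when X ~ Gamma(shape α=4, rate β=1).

P(1/2 < X < 6) = ∫_{1/2}^{6} f(x) dx
where f(x) = \frac{x^{3} e^{- x}}{6}
= - \frac{61}{e^{6}} + \frac{79}{48 e^{\frac{1}{2}}}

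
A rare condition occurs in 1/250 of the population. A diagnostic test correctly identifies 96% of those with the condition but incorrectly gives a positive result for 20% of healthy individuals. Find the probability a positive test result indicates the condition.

Let D = the rare event, + = positive/flagged.
P(D) = 1/250
P(+|D) = 96/100 = 24/25
P(+|D') = 20/100 = 1/5
P(+) = P(+|D)P(D) + P(+|D')P(D')
     = \frac{24}{25} × \frac{1}{250} + \frac{1}{5} × \frac{249}{250}
     = \frac{1269}{6250}
P(D|+) = P(+|D)P(D)/P(+) = \frac{8}{423}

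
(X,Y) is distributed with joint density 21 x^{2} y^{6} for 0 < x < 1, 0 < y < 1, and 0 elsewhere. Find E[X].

E[X] = ∫_0^1 ∫_0^1 x × f(x,y) dy dx
= ∫_0^1 ∫_0^1 x × (21 x^{2} y^{6}) dy dx
= \frac{3}{4}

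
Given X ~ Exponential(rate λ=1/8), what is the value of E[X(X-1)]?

E[X(X-1)] = E[X² - X] = E[X²] - E[X]
E[X] = 8
E[X²] = Var(X) + (E[X])² = 64 + (8)² = 128
E[X(X-1)] = 128 - 8 = 120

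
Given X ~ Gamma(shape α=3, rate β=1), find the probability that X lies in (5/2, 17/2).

P(5/2 < X < 17/2) = ∫_{5/2}^{17/2} f(x) dx
where f(x) = \frac{x^{2} e^{- x}}{2}
= \frac{-365 + 53 e^{6}}{8 e^{\frac{17}{2}}}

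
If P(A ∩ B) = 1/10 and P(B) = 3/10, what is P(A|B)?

P(A|B) = P(A ∩ B) / P(B)
= (1/10) / (3/10)
= 1/3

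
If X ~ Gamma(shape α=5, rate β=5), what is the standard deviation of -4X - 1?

For X ~ Gamma(shape α=5, rate β=5):
Var(X) = \frac{1}{5}
SD(X) = √(Var(X)) = √(\frac{1}{5}) = \frac{\sqrt{5}}{5}
SD(-4X - 1) = |-4| × SD(X) = 4 × \frac{\sqrt{5}}{5} = \frac{4 \sqrt{5}}{5}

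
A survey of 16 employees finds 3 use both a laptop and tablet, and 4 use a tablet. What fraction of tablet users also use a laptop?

P(A ∩ B) = 3/16
P(B) = 4/16 = 1/4
P(A|B) = P(A ∩ B) / P(B) = (3/16) / (1/4) = 3/4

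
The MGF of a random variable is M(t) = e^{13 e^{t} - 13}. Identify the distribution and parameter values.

The MGF M(t) = e^{13 e^{t} - 13} is the standard form for the Poisson distribution.
Comparing with the known MGF formula identifies: Poisson(λ=13)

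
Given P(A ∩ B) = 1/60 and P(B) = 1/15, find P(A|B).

P(A|B) = P(A ∩ B) / P(B)
= (1/60) / (1/15)
= 1/4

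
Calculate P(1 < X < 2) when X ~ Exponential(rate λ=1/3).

P(1 < X < 2) = ∫_{1}^{2} f(x) dx
where f(x) = \frac{e^{- \frac{x}{3}}}{3}
= - \frac{1 - e^{\frac{1}{3}}}{e^{\frac{2}{3}}}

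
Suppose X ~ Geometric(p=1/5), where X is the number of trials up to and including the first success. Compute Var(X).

For X ~ Geometric(p=1/5), where X is the number of trials up to and including the first success:
Var(X) = 20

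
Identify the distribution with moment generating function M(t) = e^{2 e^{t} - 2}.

The MGF M(t) = e^{2 e^{t} - 2} is the standard form for the Poisson distribution.
Comparing with the known MGF formula identifies: Poisson(λ=2)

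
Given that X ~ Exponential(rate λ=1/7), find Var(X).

For X ~ Exponential(rate λ=1/7):
Var(X) = 49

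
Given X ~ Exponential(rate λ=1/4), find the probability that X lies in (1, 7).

P(1 < X < 7) = ∫_{1}^{7} f(x) dx
where f(x) = \frac{e^{- \frac{x}{4}}}{4}
= - \frac{1 - e^{\frac{3}{2}}}{e^{\frac{7}{4}}}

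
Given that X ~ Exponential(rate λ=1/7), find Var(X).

For X ~ Exponential(rate λ=1/7):
Var(X) = 49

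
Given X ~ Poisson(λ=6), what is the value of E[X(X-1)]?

E[X(X-1)] = E[X² - X] = E[X²] - E[X]
E[X] = 6
E[X²] = Var(X) + (E[X])² = 6 + (6)² = 42
E[X(X-1)] = 42 - 6 = 36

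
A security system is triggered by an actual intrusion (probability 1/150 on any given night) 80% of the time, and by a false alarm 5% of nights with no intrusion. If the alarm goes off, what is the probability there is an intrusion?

Let D = the rare event, + = positive/flagged.
P(D) = 1/150
P(+|D) = 80/100 = 4/5
P(+|D') = 5/100 = 1/20
P(+) = P(+|D)P(D) + P(+|D')P(D')
     = \frac{4}{5} × \frac{1}{150} + \frac{1}{20} × \frac{149}{150}
     = \frac{11}{200}
P(D|+) = P(+|D)P(D)/P(+) = \frac{16}{165}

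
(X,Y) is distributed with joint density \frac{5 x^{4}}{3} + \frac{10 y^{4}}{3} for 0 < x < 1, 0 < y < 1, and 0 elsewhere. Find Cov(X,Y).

E[XY] = ∫∫ xy × f(x,y) dx dy = \frac{5}{12}
E[X] = \frac{11}{18}
E[Y] = \frac{13}{18}
Cov(X,Y) = E[XY] - E[X]E[Y] = - \frac{2}{81}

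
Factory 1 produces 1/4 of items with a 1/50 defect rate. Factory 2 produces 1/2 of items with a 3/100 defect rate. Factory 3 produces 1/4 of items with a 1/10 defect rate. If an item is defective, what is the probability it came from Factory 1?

Using Bayes' theorem:
P(F1) = 1/4, P(D|F1) = 1/50
P(F2) = 1/2, P(D|F2) = 3/100
P(F3) = 1/4, P(D|F3) = 1/10
P(D) = P(D|F1)P(F1) + P(D|F2)P(F2) + P(D|F3)P(F3)
     = \frac{9}{200}
P(F1|D) = P(D|F1)P(F1) / P(D)
= \frac{1}{9}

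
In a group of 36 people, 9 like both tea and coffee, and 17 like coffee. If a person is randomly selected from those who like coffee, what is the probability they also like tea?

P(A ∩ B) = 9/36 = 1/4
P(B) = 17/36
P(A|B) = P(A ∩ B) / P(B) = (1/4) / (17/36) = 9/17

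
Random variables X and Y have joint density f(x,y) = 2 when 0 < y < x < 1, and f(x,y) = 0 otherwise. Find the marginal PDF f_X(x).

f_X(x) = ∫_0^x 2 dy = 2 x
for 0 < x < 1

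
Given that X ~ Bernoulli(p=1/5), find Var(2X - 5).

For X ~ Bernoulli(p=1/5):
Var(X) = \frac{4}{25}
Var(2X - 5) = (2)² × Var(X) = 4 × \frac{4}{25} = \frac{16}{25}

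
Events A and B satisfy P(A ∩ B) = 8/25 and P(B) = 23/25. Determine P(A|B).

P(A|B) = P(A ∩ B) / P(B)
= (8/25) / (23/25)
= 8/23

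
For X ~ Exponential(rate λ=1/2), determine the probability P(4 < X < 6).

P(4 < X < 6) = ∫_{4}^{6} f(x) dx
where f(x) = \frac{e^{- \frac{x}{2}}}{2}
= - \frac{1 - e}{e^{3}}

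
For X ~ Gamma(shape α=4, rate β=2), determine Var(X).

For X ~ Gamma(shape α=4, rate β=2):
Var(X) = 1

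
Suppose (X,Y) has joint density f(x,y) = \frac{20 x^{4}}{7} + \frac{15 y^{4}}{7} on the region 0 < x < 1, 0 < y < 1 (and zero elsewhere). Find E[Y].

E[Y] = ∫_0^1 ∫_0^1 y × f(x,y) dx dy
= \frac{9}{14}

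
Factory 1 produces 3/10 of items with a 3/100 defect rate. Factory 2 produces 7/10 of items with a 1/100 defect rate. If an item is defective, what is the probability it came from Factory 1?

Using Bayes' theorem:
P(F1) = 3/10, P(D|F1) = 3/100
P(F2) = 7/10, P(D|F2) = 1/100
P(D) = P(D|F1)P(F1) + P(D|F2)P(F2)
     = \frac{2}{125}
P(F1|D) = P(D|F1)P(F1) / P(D)
= \frac{9}{16}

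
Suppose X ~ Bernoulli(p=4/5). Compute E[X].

For X ~ Bernoulli(p=4/5), the expected value is:
E[X] = \frac{4}{5}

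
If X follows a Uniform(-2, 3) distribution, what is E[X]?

For X ~ Uniform(-2, 3), the expected value is:
E[X] = \frac{1}{2}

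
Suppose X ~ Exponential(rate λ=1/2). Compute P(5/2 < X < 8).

P(5/2 < X < 8) = ∫_{5/2}^{8} f(x) dx
where f(x) = \frac{e^{- \frac{x}{2}}}{2}
= - \frac{1}{e^{4}} + e^{- \frac{5}{4}}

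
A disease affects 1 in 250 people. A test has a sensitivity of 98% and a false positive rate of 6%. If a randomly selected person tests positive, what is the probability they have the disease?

Let D = the rare event, + = positive/flagged.
P(D) = 1/250
P(+|D) = 98/100 = 49/50
P(+|D') = 6/100 = 3/50
P(+) = P(+|D)P(D) + P(+|D')P(D')
     = \frac{49}{50} × \frac{1}{250} + \frac{3}{50} × \frac{249}{250}
     = \frac{199}{3125}
P(D|+) = P(+|D)P(D)/P(+) = \frac{49}{796}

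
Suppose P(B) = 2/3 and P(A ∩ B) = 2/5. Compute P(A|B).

P(A|B) = P(A ∩ B) / P(B)
= (2/5) / (2/3)
= 3/5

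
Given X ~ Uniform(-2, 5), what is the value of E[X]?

For X ~ Uniform(-2, 5), the expected value is:
E[X] = \frac{3}{2}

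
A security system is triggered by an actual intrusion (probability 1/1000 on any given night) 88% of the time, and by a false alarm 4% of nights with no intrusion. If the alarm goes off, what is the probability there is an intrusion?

Let D = the rare event, + = positive/flagged.
P(D) = 1/1000
P(+|D) = 88/100 = 22/25
P(+|D') = 4/100 = 1/25
P(+) = P(+|D)P(D) + P(+|D')P(D')
     = \frac{22}{25} × \frac{1}{1000} + \frac{1}{25} × \frac{999}{1000}
     = \frac{1021}{25000}
P(D|+) = P(+|D)P(D)/P(+) = \frac{22}{1021}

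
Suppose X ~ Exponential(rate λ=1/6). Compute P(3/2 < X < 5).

P(3/2 < X < 5) = ∫_{3/2}^{5} f(x) dx
where f(x) = \frac{e^{- \frac{x}{6}}}{6}
= - \frac{1}{e^{\frac{5}{6}}} + e^{- \frac{1}{4}}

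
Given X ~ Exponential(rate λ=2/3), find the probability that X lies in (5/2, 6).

P(5/2 < X < 6) = ∫_{5/2}^{6} f(x) dx
where f(x) = \frac{2 e^{- \frac{2 x}{3}}}{3}
= - \frac{1}{e^{4}} + e^{- \frac{5}{3}}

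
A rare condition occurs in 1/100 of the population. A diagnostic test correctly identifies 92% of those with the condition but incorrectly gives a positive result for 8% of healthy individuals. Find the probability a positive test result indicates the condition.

Let D = the rare event, + = positive/flagged.
P(D) = 1/100
P(+|D) = 92/100 = 23/25
P(+|D') = 8/100 = 2/25
P(+) = P(+|D)P(D) + P(+|D')P(D')
     = \frac{23}{25} × \frac{1}{100} + \frac{2}{25} × \frac{99}{100}
     = \frac{221}{2500}
P(D|+) = P(+|D)P(D)/P(+) = \frac{23}{221}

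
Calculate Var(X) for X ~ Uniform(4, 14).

For X ~ Uniform(4, 14):
Var(X) = \frac{25}{3}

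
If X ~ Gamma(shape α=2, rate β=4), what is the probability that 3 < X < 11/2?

P(3 < X < 11/2) = ∫_{3}^{11/2} f(x) dx
where f(x) = 16 x e^{- 4 x}
= \frac{-23 + 13 e^{10}}{e^{22}}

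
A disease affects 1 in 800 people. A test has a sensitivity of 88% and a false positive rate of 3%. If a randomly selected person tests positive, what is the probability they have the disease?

Let D = the rare event, + = positive/flagged.
P(D) = 1/800
P(+|D) = 88/100 = 22/25
P(+|D') = 3/100
P(+) = P(+|D)P(D) + P(+|D')P(D')
     = \frac{22}{25} × \frac{1}{800} + \frac{3}{100} × \frac{799}{800}
     = \frac{497}{16000}
P(D|+) = P(+|D)P(D)/P(+) = \frac{88}{2485}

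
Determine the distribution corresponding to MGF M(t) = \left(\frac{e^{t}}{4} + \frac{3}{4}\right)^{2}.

The MGF M(t) = \left(\frac{e^{t}}{4} + \frac{3}{4}\right)^{2} is the standard form for the Binomial distribution.
Comparing with the known MGF formula identifies: Binomial(n=2, p=1/4)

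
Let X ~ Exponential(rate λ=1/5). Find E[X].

For X ~ Exponential(rate λ=1/5), the expected value is:
E[X] = 5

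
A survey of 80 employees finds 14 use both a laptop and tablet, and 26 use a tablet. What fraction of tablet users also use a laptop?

P(A ∩ B) = 14/80 = 7/40
P(B) = 26/80 = 13/40
P(A|B) = P(A ∩ B) / P(B) = (7/40) / (13/40) = 7/13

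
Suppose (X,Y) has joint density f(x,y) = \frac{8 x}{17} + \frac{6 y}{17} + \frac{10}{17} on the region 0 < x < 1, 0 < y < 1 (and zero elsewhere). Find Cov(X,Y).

E[XY] = ∫∫ xy × f(x,y) dx dy = \frac{29}{102}
E[X] = \frac{55}{102}
E[Y] = \frac{9}{17}
Cov(X,Y) = E[XY] - E[X]E[Y] = - \frac{1}{867}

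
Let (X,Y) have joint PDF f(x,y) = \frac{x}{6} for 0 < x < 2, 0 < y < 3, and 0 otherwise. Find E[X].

f_X(x) = ∫_0^3 \frac{x}{6} dy = \frac{x}{2}
E[X] = ∫_0^2 x × (\frac{x}{2}) dx = \frac{4}{3}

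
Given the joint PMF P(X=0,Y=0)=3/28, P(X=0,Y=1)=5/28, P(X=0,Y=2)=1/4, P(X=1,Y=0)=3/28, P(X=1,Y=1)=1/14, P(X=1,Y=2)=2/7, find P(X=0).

P(X=0) = P(X=0,Y=0) + P(X=0,Y=1) + P(X=0,Y=2)
= 3/28 + 5/28 + 1/4
= 15/28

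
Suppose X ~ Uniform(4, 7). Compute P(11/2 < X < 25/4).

P(11/2 < X < 25/4) = ∫_{11/2}^{25/4} f(x) dx
where f(x) = \frac{1}{3}
= \frac{1}{4}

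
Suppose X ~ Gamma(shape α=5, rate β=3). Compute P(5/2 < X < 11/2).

P(5/2 < X < 11/2) = ∫_{5/2}^{11/2} f(x) dx
where f(x) = \frac{81 x^{4} e^{- 3 x}}{8}
= \frac{-510803 + 30563 e^{9}}{128 e^{\frac{33}{2}}}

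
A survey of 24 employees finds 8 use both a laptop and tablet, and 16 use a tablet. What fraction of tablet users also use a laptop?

P(A ∩ B) = 8/24 = 1/3
P(B) = 16/24 = 2/3
P(A|B) = P(A ∩ B) / P(B) = (1/3) / (2/3) = 1/2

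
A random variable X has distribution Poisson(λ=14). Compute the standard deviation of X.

For X ~ Poisson(λ=14):
Var(X) = 14
SD(X) = √(Var(X)) = √(14) = \sqrt{14}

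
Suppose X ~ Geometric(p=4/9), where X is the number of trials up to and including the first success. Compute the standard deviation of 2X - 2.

For X ~ Geometric(p=4/9), where X is the number of trials up to and including the first success:
Var(X) = \frac{45}{16}
SD(X) = √(Var(X)) = √(\frac{45}{16}) = \frac{3 \sqrt{5}}{4}
SD(2X - 2) = |2| × SD(X) = 2 × \frac{3 \sqrt{5}}{4} = \frac{3 \sqrt{5}}{2}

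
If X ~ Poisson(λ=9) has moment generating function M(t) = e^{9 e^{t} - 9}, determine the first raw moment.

To find E[X], compute M^(1)(0):
M^(1)(t) = 9 e^{t} e^{9 e^{t} - 9}
M^(1)(0) = 9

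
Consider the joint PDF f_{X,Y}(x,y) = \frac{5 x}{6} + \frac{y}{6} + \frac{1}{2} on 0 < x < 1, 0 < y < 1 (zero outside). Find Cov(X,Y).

E[XY] = ∫∫ xy × f(x,y) dx dy = \frac{7}{24}
E[X] = \frac{41}{72}
E[Y] = \frac{37}{72}
Cov(X,Y) = E[XY] - E[X]E[Y] = - \frac{5}{5184}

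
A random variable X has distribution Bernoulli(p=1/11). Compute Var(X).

For X ~ Bernoulli(p=1/11):
Var(X) = \frac{10}{121}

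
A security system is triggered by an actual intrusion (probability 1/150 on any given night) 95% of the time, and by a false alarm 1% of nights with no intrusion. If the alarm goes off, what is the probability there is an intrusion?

Let D = the rare event, + = positive/flagged.
P(D) = 1/150
P(+|D) = 95/100 = 19/20
P(+|D') = 1/100
P(+) = P(+|D)P(D) + P(+|D')P(D')
     = \frac{19}{20} × \frac{1}{150} + \frac{1}{100} × \frac{149}{150}
     = \frac{61}{3750}
P(D|+) = P(+|D)P(D)/P(+) = \frac{95}{244}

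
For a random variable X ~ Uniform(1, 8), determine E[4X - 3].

For X ~ Uniform(1, 8):
E[X] = \frac{9}{2}
E[4X - 3] = 4 × E[X] - 3 = 15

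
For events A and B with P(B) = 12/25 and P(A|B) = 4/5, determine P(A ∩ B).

By definition, P(A|B) = P(A ∩ B) / P(B)
So P(A ∩ B) = P(A|B) × P(B)
= 4/5 × 12/25
= 48/125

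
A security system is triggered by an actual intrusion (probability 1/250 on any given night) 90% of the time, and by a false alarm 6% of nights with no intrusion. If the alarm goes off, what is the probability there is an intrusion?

Let D = the rare event, + = positive/flagged.
P(D) = 1/250
P(+|D) = 90/100 = 9/10
P(+|D') = 6/100 = 3/50
P(+) = P(+|D)P(D) + P(+|D')P(D')
     = \frac{9}{10} × \frac{1}{250} + \frac{3}{50} × \frac{249}{250}
     = \frac{198}{3125}
P(D|+) = P(+|D)P(D)/P(+) = \frac{5}{88}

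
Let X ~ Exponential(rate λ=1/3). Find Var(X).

For X ~ Exponential(rate λ=1/3):
Var(X) = 9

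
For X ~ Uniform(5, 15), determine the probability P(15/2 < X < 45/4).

P(15/2 < X < 45/4) = ∫_{15/2}^{45/4} f(x) dx
where f(x) = \frac{1}{10}
= \frac{3}{8}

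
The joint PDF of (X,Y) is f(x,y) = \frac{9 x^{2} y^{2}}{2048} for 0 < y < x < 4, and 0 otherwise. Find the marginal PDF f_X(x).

f_X(x) = ∫_0^x \frac{9 x^{2} y^{2}}{2048} dy = \frac{3 x^{5}}{2048}
for 0 < x < 4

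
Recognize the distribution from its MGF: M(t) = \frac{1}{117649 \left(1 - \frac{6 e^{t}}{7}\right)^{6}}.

The MGF M(t) = \frac{1}{117649 \left(1 - \frac{6 e^{t}}{7}\right)^{6}} is the standard form for the NegativeBinomial distribution.
Comparing with the known MGF formula identifies: NegBin(r=6, p=1/7), X = failures before r-th success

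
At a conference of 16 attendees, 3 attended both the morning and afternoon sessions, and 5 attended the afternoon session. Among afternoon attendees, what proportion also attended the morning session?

P(A ∩ B) = 3/16
P(B) = 5/16
P(A|B) = P(A ∩ B) / P(B) = (3/16) / (5/16) = 3/5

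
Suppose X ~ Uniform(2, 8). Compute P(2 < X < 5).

P(2 < X < 5) = ∫_{2}^{5} f(x) dx
where f(x) = \frac{1}{6}
= \frac{1}{2}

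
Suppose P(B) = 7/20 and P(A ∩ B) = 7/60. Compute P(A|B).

P(A|B) = P(A ∩ B) / P(B)
= (7/60) / (7/20)
= 1/3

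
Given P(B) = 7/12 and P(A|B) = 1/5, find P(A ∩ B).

By definition, P(A|B) = P(A ∩ B) / P(B)
So P(A ∩ B) = P(A|B) × P(B)
= 1/5 × 7/12
= 7/60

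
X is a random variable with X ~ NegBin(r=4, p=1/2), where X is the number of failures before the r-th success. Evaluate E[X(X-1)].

E[X(X-1)] = E[X² - X] = E[X²] - E[X]
E[X] = 4
E[X²] = Var(X) + (E[X])² = 8 + (4)² = 24
E[X(X-1)] = 24 - 4 = 20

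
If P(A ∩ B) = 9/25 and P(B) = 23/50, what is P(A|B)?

P(A|B) = P(A ∩ B) / P(B)
= (9/25) / (23/50)
= 18/23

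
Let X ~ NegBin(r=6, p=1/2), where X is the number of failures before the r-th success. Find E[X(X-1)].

E[X(X-1)] = E[X² - X] = E[X²] - E[X]
E[X] = 6
E[X²] = Var(X) + (E[X])² = 12 + (6)² = 48
E[X(X-1)] = 48 - 6 = 42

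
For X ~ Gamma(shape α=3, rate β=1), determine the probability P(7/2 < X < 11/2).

P(7/2 < X < 11/2) = ∫_{7/2}^{11/2} f(x) dx
where f(x) = \frac{x^{2} e^{- x}}{2}
= \frac{-173 + 85 e^{2}}{8 e^{\frac{11}{2}}}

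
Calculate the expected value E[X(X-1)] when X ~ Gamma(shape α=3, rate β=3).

E[X(X-1)] = E[X² - X] = E[X²] - E[X]
E[X] = 1
E[X²] = Var(X) + (E[X])² = \frac{1}{3} + (1)² = \frac{4}{3}
E[X(X-1)] = \frac{4}{3} - 1 = \frac{1}{3}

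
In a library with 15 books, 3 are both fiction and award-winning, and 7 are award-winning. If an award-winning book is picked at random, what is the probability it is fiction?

P(A ∩ B) = 3/15 = 1/5
P(B) = 7/15
P(A|B) = P(A ∩ B) / P(B) = (1/5) / (7/15) = 3/7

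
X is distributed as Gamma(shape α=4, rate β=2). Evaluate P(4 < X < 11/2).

P(4 < X < 11/2) = ∫_{4}^{11/2} f(x) dx
where f(x) = \frac{8 x^{3} e^{- 2 x}}{3}
= \frac{-883 + 379 e^{3}}{3 e^{11}}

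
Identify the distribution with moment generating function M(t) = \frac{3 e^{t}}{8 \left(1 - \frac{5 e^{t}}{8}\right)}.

The MGF M(t) = \frac{3 e^{t}}{8 \left(1 - \frac{5 e^{t}}{8}\right)} is the standard form for the Geometric distribution.
Comparing with the known MGF formula identifies: Geometric(p=3/8), X = trial number of first success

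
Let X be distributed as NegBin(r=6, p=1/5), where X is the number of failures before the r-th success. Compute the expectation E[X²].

Using the identity E[X²] = Var(X) + (E[X])²:
E[X] = 24
Var(X) = 120
E[X²] = 120 + (24)²
= 696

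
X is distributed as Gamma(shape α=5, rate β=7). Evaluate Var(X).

For X ~ Gamma(shape α=5, rate β=7):
Var(X) = \frac{5}{49}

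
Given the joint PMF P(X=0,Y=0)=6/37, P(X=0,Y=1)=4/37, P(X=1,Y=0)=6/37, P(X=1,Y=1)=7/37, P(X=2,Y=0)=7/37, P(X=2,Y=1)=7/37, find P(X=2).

P(X=2) = P(X=2,Y=0) + P(X=2,Y=1)
= 7/37 + 7/37
= 14/37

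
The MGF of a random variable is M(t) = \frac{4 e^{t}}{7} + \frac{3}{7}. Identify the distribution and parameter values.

The MGF M(t) = \frac{4 e^{t}}{7} + \frac{3}{7} is the standard form for the Bernoulli distribution.
Comparing with the known MGF formula identifies: Bernoulli(p=4/7)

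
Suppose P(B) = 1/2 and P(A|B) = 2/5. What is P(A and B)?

By definition, P(A|B) = P(A ∩ B) / P(B)
So P(A ∩ B) = P(A|B) × P(B)
= 2/5 × 1/2
= 1/5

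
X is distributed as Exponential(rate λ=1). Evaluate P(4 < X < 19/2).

P(4 < X < 19/2) = ∫_{4}^{19/2} f(x) dx
where f(x) = e^{- x}
= - \frac{1}{e^{\frac{19}{2}}} + e^{-4}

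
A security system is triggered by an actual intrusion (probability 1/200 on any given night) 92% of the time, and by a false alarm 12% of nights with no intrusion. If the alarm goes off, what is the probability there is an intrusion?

Let D = the rare event, + = positive/flagged.
P(D) = 1/200
P(+|D) = 92/100 = 23/25
P(+|D') = 12/100 = 3/25
P(+) = P(+|D)P(D) + P(+|D')P(D')
     = \frac{23}{25} × \frac{1}{200} + \frac{3}{25} × \frac{199}{200}
     = \frac{31}{250}
P(D|+) = P(+|D)P(D)/P(+) = \frac{23}{620}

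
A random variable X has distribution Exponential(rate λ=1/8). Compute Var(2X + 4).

For X ~ Exponential(rate λ=1/8):
Var(X) = 64
Var(2X + 4) = (2)² × Var(X) = 4 × 64 = 256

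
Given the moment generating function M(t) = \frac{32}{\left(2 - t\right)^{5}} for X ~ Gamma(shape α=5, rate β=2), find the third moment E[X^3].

To find E[X^3], compute M^(3)(0):
M^(1)(t) = \frac{160}{\left(2 - t\right)^{6}}
M^(2)(t) = \frac{960}{\left(2 - t\right)^{7}}
M^(3)(t) = \frac{6720}{\left(2 - t\right)^{8}}
M^(3)(0) = \frac{105}{4}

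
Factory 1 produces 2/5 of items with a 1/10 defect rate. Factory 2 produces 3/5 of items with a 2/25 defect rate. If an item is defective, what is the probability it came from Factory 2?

Using Bayes' theorem:
P(F1) = 2/5, P(D|F1) = 1/10
P(F2) = 3/5, P(D|F2) = 2/25
P(D) = P(D|F1)P(F1) + P(D|F2)P(F2)
     = \frac{11}{125}
P(F2|D) = P(D|F2)P(F2) / P(D)
= \frac{6}{11}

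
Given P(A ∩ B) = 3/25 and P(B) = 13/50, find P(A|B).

P(A|B) = P(A ∩ B) / P(B)
= (3/25) / (13/50)
= 6/13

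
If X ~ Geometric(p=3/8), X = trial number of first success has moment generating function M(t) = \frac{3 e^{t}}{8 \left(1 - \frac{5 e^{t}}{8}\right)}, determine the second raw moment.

To find E[X^2], compute M^(2)(0):
M^(1)(t) = \frac{3 e^{t}}{8 \left(1 - \frac{5 e^{t}}{8}\right)} + \frac{15 e^{2 t}}{64 \left(1 - \frac{5 e^{t}}{8}\right)^{2}}
M^(2)(t) = \frac{3 e^{t}}{8 \left(1 - \frac{5 e^{t}}{8}\right)} + \frac{45 e^{2 t}}{64 \left(1 - \frac{5 e^{t}}{8}\right)^{2}} + \frac{75 e^{3 t}}{256 \left(1 - \frac{5 e^{t}}{8}\right)^{3}}
M^(2)(0) = \frac{104}{9}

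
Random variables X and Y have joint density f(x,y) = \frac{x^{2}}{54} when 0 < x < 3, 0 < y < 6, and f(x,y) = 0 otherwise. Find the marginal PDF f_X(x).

f_X(x) = ∫_0^6 f(x,y) dy
= ∫_0^6 \frac{x^{2}}{54} dy
= \frac{x^{2}}{9} for 0 < x < 3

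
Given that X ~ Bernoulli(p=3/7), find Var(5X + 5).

For X ~ Bernoulli(p=3/7):
Var(X) = \frac{12}{49}
Var(5X + 5) = (5)² × Var(X) = 25 × \frac{12}{49} = \frac{300}{49}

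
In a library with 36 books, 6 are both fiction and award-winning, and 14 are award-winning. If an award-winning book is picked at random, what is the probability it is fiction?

P(A ∩ B) = 6/36 = 1/6
P(B) = 14/36 = 7/18
P(A|B) = P(A ∩ B) / P(B) = (1/6) / (7/18) = 3/7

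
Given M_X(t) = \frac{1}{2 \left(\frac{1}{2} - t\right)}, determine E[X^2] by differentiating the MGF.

To find E[X^2], compute M^(2)(0):
M^(1)(t) = \frac{1}{2 \left(\frac{1}{2} - t\right)^{2}}
M^(2)(t) = \frac{1}{\left(\frac{1}{2} - t\right)^{3}}
M^(2)(0) = 8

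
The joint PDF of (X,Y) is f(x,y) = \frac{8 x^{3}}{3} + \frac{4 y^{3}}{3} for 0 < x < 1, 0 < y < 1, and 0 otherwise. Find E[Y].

E[Y] = ∫_0^1 ∫_0^1 y × f(x,y) dx dy
= \frac{3}{5}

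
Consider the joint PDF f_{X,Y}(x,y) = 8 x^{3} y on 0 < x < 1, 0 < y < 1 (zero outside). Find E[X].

E[X] = ∫_0^1 ∫_0^1 x × f(x,y) dy dx
= ∫_0^1 ∫_0^1 x × (8 x^{3} y) dy dx
= \frac{4}{5}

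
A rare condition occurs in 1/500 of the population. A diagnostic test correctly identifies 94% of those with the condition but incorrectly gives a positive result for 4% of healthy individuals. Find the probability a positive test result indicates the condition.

Let D = the rare event, + = positive/flagged.
P(D) = 1/500
P(+|D) = 94/100 = 47/50
P(+|D') = 4/100 = 1/25
P(+) = P(+|D)P(D) + P(+|D')P(D')
     = \frac{47}{50} × \frac{1}{500} + \frac{1}{25} × \frac{499}{500}
     = \frac{209}{5000}
P(D|+) = P(+|D)P(D)/P(+) = \frac{47}{1045}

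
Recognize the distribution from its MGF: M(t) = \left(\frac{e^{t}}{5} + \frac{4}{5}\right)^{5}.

The MGF M(t) = \left(\frac{e^{t}}{5} + \frac{4}{5}\right)^{5} is the standard form for the Binomial distribution.
Comparing with the known MGF formula identifies: Binomial(n=5, p=1/5)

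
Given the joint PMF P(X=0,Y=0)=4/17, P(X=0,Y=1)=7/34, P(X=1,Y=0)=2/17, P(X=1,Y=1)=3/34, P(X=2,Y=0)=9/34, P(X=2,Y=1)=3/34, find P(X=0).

P(X=0) = P(X=0,Y=0) + P(X=0,Y=1)
= 4/17 + 7/34
= 15/34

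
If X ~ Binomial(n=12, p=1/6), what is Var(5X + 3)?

For X ~ Binomial(n=12, p=1/6):
Var(X) = \frac{5}{3}
Var(5X + 3) = (5)² × Var(X) = 25 × \frac{5}{3} = \frac{125}{3}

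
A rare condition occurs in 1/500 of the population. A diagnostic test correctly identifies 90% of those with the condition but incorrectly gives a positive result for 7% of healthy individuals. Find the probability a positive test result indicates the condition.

Let D = the rare event, + = positive/flagged.
P(D) = 1/500
P(+|D) = 90/100 = 9/10
P(+|D') = 7/100
P(+) = P(+|D)P(D) + P(+|D')P(D')
     = \frac{9}{10} × \frac{1}{500} + \frac{7}{100} × \frac{499}{500}
     = \frac{3583}{50000}
P(D|+) = P(+|D)P(D)/P(+) = \frac{90}{3583}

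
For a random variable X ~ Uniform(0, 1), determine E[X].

For X ~ Uniform(0, 1), the expected value is:
E[X] = \frac{1}{2}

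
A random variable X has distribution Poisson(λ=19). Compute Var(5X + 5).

For X ~ Poisson(λ=19):
Var(X) = 19
Var(5X + 5) = (5)² × Var(X) = 25 × 19 = 475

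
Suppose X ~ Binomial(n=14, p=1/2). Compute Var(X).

For X ~ Binomial(n=14, p=1/2):
Var(X) = \frac{7}{2}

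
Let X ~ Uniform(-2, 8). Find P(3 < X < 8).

P(3 < X < 8) = ∫_{3}^{8} f(x) dx
where f(x) = \frac{1}{10}
= \frac{1}{2}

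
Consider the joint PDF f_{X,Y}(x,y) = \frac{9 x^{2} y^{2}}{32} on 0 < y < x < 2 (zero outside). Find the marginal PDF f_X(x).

f_X(x) = ∫_0^x \frac{9 x^{2} y^{2}}{32} dy = \frac{3 x^{5}}{32}
for 0 < x < 2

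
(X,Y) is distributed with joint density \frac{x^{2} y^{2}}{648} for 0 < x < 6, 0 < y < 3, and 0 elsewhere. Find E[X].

f_X(x) = ∫_0^3 \frac{x^{2} y^{2}}{648} dy = \frac{x^{2}}{72}
E[X] = ∫_0^6 x × (\frac{x^{2}}{72}) dx = \frac{9}{2}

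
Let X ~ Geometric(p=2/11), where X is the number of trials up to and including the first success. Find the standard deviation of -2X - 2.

For X ~ Geometric(p=2/11), where X is the number of trials up to and including the first success:
Var(X) = \frac{99}{4}
SD(X) = √(Var(X)) = √(\frac{99}{4}) = \frac{3 \sqrt{11}}{2}
SD(-2X - 2) = |-2| × SD(X) = 2 × \frac{3 \sqrt{11}}{2} = 3 \sqrt{11}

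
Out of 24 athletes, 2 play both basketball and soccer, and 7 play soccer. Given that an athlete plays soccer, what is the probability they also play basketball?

P(A ∩ B) = 2/24 = 1/12
P(B) = 7/24
P(A|B) = P(A ∩ B) / P(B) = (1/12) / (7/24) = 2/7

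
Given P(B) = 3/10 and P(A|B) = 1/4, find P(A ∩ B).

By definition, P(A|B) = P(A ∩ B) / P(B)
So P(A ∩ B) = P(A|B) × P(B)
= 1/4 × 3/10
= 3/40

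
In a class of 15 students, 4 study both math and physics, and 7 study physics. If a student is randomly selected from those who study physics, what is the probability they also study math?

P(A ∩ B) = 4/15
P(B) = 7/15
P(A|B) = P(A ∩ B) / P(B) = (4/15) / (7/15) = 4/7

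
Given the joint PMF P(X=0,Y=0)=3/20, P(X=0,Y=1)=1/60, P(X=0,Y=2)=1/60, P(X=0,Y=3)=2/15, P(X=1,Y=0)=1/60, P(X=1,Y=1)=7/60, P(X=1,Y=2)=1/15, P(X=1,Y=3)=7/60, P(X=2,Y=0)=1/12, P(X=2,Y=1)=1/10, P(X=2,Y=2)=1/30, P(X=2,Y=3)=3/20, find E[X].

First find marginal of X:
P(X=0) = 19/60
P(X=1) = 19/60
P(X=2) = 11/30
E[X] = 0 × 19/60 + 1 × 19/60 + 2 × 11/30 = 21/20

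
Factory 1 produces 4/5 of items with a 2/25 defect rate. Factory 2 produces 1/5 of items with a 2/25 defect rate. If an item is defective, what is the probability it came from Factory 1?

Using Bayes' theorem:
P(F1) = 4/5, P(D|F1) = 2/25
P(F2) = 1/5, P(D|F2) = 2/25
P(D) = P(D|F1)P(F1) + P(D|F2)P(F2)
     = \frac{2}{25}
P(F1|D) = P(D|F1)P(F1) / P(D)
= \frac{4}{5}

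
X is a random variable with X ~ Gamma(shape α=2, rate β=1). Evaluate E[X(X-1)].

E[X(X-1)] = E[X² - X] = E[X²] - E[X]
E[X] = 2
E[X²] = Var(X) + (E[X])² = 2 + (2)² = 6
E[X(X-1)] = 6 - 2 = 4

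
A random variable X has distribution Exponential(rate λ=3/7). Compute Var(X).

For X ~ Exponential(rate λ=3/7):
Var(X) = \frac{49}{9}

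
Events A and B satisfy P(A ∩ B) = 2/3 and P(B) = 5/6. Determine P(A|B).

P(A|B) = P(A ∩ B) / P(B)
= (2/3) / (5/6)
= 4/5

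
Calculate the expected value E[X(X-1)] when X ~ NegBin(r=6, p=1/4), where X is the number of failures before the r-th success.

E[X(X-1)] = E[X² - X] = E[X²] - E[X]
E[X] = 18
E[X²] = Var(X) + (E[X])² = 72 + (18)² = 396
E[X(X-1)] = 396 - 18 = 378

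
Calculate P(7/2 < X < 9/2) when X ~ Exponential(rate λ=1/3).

P(7/2 < X < 9/2) = ∫_{7/2}^{9/2} f(x) dx
where f(x) = \frac{e^{- \frac{x}{3}}}{3}
= - \frac{1}{e^{\frac{3}{2}}} + e^{- \frac{7}{6}}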